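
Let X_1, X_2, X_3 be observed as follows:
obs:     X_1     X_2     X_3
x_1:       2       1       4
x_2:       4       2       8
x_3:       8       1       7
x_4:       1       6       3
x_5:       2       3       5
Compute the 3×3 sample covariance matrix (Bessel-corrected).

Step 1 — column means:
  mean(X_1) = (2 + 4 + 8 + 1 + 2) / 5 = 17/5 = 3.4
  mean(X_2) = (1 + 2 + 1 + 6 + 3) / 5 = 13/5 = 2.6
  mean(X_3) = (4 + 8 + 7 + 3 + 5) / 5 = 27/5 = 5.4

Step 2 — sample covariance S[i,j] = (1/(n-1)) · Σ_k (x_{k,i} - mean_i) · (x_{k,j} - mean_j), with n-1 = 4.
  S[X_1,X_1] = ((-1.4)·(-1.4) + (0.6)·(0.6) + (4.6)·(4.6) + (-2.4)·(-2.4) + (-1.4)·(-1.4)) / 4 = 31.2/4 = 7.8
  S[X_1,X_2] = ((-1.4)·(-1.6) + (0.6)·(-0.6) + (4.6)·(-1.6) + (-2.4)·(3.4) + (-1.4)·(0.4)) / 4 = -14.2/4 = -3.55
  S[X_1,X_3] = ((-1.4)·(-1.4) + (0.6)·(2.6) + (4.6)·(1.6) + (-2.4)·(-2.4) + (-1.4)·(-0.4)) / 4 = 17.2/4 = 4.3
  S[X_2,X_2] = ((-1.6)·(-1.6) + (-0.6)·(-0.6) + (-1.6)·(-1.6) + (3.4)·(3.4) + (0.4)·(0.4)) / 4 = 17.2/4 = 4.3
  S[X_2,X_3] = ((-1.6)·(-1.4) + (-0.6)·(2.6) + (-1.6)·(1.6) + (3.4)·(-2.4) + (0.4)·(-0.4)) / 4 = -10.2/4 = -2.55
  S[X_3,X_3] = ((-1.4)·(-1.4) + (2.6)·(2.6) + (1.6)·(1.6) + (-2.4)·(-2.4) + (-0.4)·(-0.4)) / 4 = 17.2/4 = 4.3

S is symmetric (S[j,i] = S[i,j]). Assembling:

S = [[7.8, -3.55, 4.3],
 [-3.55, 4.3, -2.55],
 [4.3, -2.55, 4.3]]


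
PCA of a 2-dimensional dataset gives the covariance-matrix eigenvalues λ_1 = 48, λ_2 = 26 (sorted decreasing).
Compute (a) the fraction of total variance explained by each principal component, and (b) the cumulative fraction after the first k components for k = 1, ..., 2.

Step 1 — total variance = trace(Sigma) = Σ λ_i = 48 + 26 = 74.

Step 2 — fraction explained by component i = λ_i / Σ λ:
  PC1: 48/74 = 0.6486
  PC2: 26/74 = 0.3514

Step 3 — cumulative fraction after k components = (λ_1 + ... + λ_k) / Σ λ:
  k = 1: 48/74 = 0.6486
  k = 2: (48 + 26)/74 = 74/74 = 1

Summary (fraction, with percent):

explained: PC1 0.6486 (64.86%), PC2 0.3514 (35.14%);  cumulative: 0.6486, 1


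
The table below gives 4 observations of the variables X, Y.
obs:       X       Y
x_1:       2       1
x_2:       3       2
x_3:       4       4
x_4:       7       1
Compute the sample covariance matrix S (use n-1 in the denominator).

Step 1 — column means:
  mean(X) = (2 + 3 + 4 + 7) / 4 = 16/4 = 4
  mean(Y) = (1 + 2 + 4 + 1) / 4 = 8/4 = 2

Step 2 — sample covariance S[i,j] = (1/(n-1)) · Σ_k (x_{k,i} - mean_i) · (x_{k,j} - mean_j), with n-1 = 3.
  S[X,X] = ((-2)·(-2) + (-1)·(-1) + (0)·(0) + (3)·(3)) / 3 = 14/3 = 4.6667
  S[X,Y] = ((-2)·(-1) + (-1)·(0) + (0)·(2) + (3)·(-1)) / 3 = -1/3 = -0.3333
  S[Y,Y] = ((-1)·(-1) + (0)·(0) + (2)·(2) + (-1)·(-1)) / 3 = 6/3 = 2

S is symmetric (S[j,i] = S[i,j]). Assembling:

S = [[4.6667, -0.3333],
 [-0.3333, 2]]


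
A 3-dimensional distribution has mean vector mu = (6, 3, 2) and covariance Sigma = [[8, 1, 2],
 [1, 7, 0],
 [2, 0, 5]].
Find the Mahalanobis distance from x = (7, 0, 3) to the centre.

Step 1 — centre the observation: (x - mu) = (1, -3, 1).

Step 2 — invert Sigma (cofactor / det for 3×3, or solve directly):
  Sigma^{-1} = [[0.1417, -0.0202, -0.0567],
 [-0.0202, 0.1457, 0.0081],
 [-0.0567, 0.0081, 0.2227]].

Step 3 — form the quadratic (x - mu)^T · Sigma^{-1} · (x - mu):
  Sigma^{-1} · (x - mu) = (0.1457, -0.4494, 0.1417).
  (x - mu)^T · [Sigma^{-1} · (x - mu)] = (1)·(0.1457) + (-3)·(-0.4494) + (1)·(0.1417) = 1.6356.

Step 4 — take square root: d = √(1.6356) ≈ 1.2789.

d(x, mu) = √(1.6356) ≈ 1.2789


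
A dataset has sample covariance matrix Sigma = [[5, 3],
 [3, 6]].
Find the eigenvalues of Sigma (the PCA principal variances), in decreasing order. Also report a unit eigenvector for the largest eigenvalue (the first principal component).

Step 1 — characteristic polynomial of 2×2 Sigma:
  det(Sigma - λI) = λ² - trace · λ + det = 0.
  trace = 5 + 6 = 11, det = 5·6 - (3)² = 21.
Step 2 — discriminant:
  Δ = trace² - 4·det = 121 - 84 = 37.
Step 3 — eigenvalues:
  λ = (trace ± √Δ)/2 = (11 ± 6.0828)/2,
  λ_1 = 8.5414,  λ_2 = 2.4586.

Step 4 — unit eigenvector for λ_1: solve (Sigma - λ_1 I)v = 0. First row:
  (5 - 8.5414)·v_x + (3)·v_y = 0, i.e. (-3.5414)·v_x + (3)·v_y = 0,
  so v ∝ (b, λ_1 - a) = (3, 3.5414) = u.
  ||u|| = √((3)² + (3.5414)²) = √(21.5414) ≈ 4.6413,
  v_1 = u/||u|| ≈ (0.6464, 0.763) (||v_1|| = 1).

λ_1 = 8.5414,  λ_2 = 2.4586;  v_1 ≈ (0.6464, 0.763)


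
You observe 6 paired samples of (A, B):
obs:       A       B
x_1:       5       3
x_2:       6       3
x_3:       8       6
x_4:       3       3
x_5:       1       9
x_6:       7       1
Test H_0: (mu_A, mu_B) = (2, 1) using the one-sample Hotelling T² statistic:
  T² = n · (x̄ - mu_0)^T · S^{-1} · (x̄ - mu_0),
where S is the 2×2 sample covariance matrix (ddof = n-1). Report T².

Step 1 — sample mean vector:
  mean(A) = (5 + 6 + 8 + 3 + 1 + 7) / 6 = 30/6 = 5
  mean(B) = (3 + 3 + 6 + 3 + 9 + 1) / 6 = 25/6 = 4.1667
  x̄ = (5, 4.1667),  deviation x̄ - mu_0 = (5, 4.1667) - (2, 1) = (3, 3.1667).

Step 2 — sample covariance matrix, S[i,j] = (1/(n-1)) · Σ_k (x_{k,i} - mean_i) · (x_{k,j} - mean_j), divisor n-1 = 5:
  S[A,A] = ((0)·(0) + (1)·(1) + (3)·(3) + (-2)·(-2) + (-4)·(-4) + (2)·(2)) / 5 = 34/5 = 6.8
  S[A,B] = ((0)·(-1.1667) + (1)·(-1.1667) + (3)·(1.8333) + (-2)·(-1.1667) + (-4)·(4.8333) + (2)·(-3.1667)) / 5 = -19/5 = -3.8
  S[B,B] = ((-1.1667)·(-1.1667) + (-1.1667)·(-1.1667) + (1.8333)·(1.8333) + (-1.1667)·(-1.1667) + (4.8333)·(4.8333) + (-3.1667)·(-3.1667)) / 5 = 40.8333/5 = 8.1667
  S = [[6.8, -3.8],
 [-3.8, 8.1667]].

Step 3 — invert S. det(S) = 6.8·8.1667 - (-3.8)² = 41.0933.
  S^{-1} = (1/det) · [[d, -b], [-b, a]] = [[0.1987, 0.0925],
 [0.0925, 0.1655]].

Step 4 — quadratic form (x̄ - mu_0)^T · S^{-1} · (x̄ - mu_0):
  S^{-1} · (x̄ - mu_0) = (0.889, 0.8014),
  (x̄ - mu_0)^T · [...] = (3)·(0.889) + (3.1667)·(0.8014) = 5.205.

Step 5 — scale by n: T² = 6 · 5.205 = 31.2297.

T² ≈ 31.2297


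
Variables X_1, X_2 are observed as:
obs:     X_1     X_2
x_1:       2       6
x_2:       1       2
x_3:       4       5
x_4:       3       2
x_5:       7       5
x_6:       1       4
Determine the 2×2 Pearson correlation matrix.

Step 1 — column means:
  mean(X_1) = (2 + 1 + 4 + 3 + 7 + 1) / 6 = 18/6 = 3
  mean(X_2) = (6 + 2 + 5 + 2 + 5 + 4) / 6 = 24/6 = 4

Step 2 — sample variances and covariances s[i,j] = (1/(n-1)) · Σ_k (x_{k,i} - mean_i) · (x_{k,j} - mean_j), with n-1 = 5:
  s[X_1,X_1] = ((-1)·(-1) + (-2)·(-2) + (1)·(1) + (0)·(0) + (4)·(4) + (-2)·(-2)) / 5 = 26/5 = 5.2
  s[X_1,X_2] = ((-1)·(2) + (-2)·(-2) + (1)·(1) + (0)·(-2) + (4)·(1) + (-2)·(0)) / 5 = 7/5 = 1.4
  s[X_2,X_2] = ((2)·(2) + (-2)·(-2) + (1)·(1) + (-2)·(-2) + (1)·(1) + (0)·(0)) / 5 = 14/5 = 2.8
  Sample standard deviations s_i = √(s[i,i]):
  s(X_1) = √(5.2) = 2.2804
  s(X_2) = √(2.8) = 1.6733

Step 3 — r_{ij} = s_{ij} / (s_i · s_j):
  r[X_1,X_1] = 1 (diagonal).
  r[X_1,X_2] = 1.4 / (2.2804 · 1.6733) = 1.4 / 3.8158 = 0.3669
  r[X_2,X_2] = 1 (diagonal).

R is symmetric with unit diagonal. Assembling:

R = [[1, 0.3669],
 [0.3669, 1]]


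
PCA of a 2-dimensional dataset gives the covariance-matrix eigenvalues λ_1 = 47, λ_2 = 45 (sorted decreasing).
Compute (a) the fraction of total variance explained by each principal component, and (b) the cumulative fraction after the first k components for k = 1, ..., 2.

Step 1 — total variance = trace(Sigma) = Σ λ_i = 47 + 45 = 92.

Step 2 — fraction explained by component i = λ_i / Σ λ:
  PC1: 47/92 = 0.5109
  PC2: 45/92 = 0.4891

Step 3 — cumulative fraction after k components = (λ_1 + ... + λ_k) / Σ λ:
  k = 1: 47/92 = 0.5109
  k = 2: (47 + 45)/92 = 92/92 = 1

Summary (fraction, with percent):

explained: PC1 0.5109 (51.09%), PC2 0.4891 (48.91%);  cumulative: 0.5109, 1


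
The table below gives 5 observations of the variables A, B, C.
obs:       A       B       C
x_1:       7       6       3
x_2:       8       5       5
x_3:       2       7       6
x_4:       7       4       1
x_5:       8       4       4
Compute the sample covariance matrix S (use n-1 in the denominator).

Step 1 — column means:
  mean(A) = (7 + 8 + 2 + 7 + 8) / 5 = 32/5 = 6.4
  mean(B) = (6 + 5 + 7 + 4 + 4) / 5 = 26/5 = 5.2
  mean(C) = (3 + 5 + 6 + 1 + 4) / 5 = 19/5 = 3.8

Step 2 — sample covariance S[i,j] = (1/(n-1)) · Σ_k (x_{k,i} - mean_i) · (x_{k,j} - mean_j), with n-1 = 4.
  S[A,A] = ((0.6)·(0.6) + (1.6)·(1.6) + (-4.4)·(-4.4) + (0.6)·(0.6) + (1.6)·(1.6)) / 4 = 25.2/4 = 6.3
  S[A,B] = ((0.6)·(0.8) + (1.6)·(-0.2) + (-4.4)·(1.8) + (0.6)·(-1.2) + (1.6)·(-1.2)) / 4 = -10.4/4 = -2.6
  S[A,C] = ((0.6)·(-0.8) + (1.6)·(1.2) + (-4.4)·(2.2) + (0.6)·(-2.8) + (1.6)·(0.2)) / 4 = -9.6/4 = -2.4
  S[B,B] = ((0.8)·(0.8) + (-0.2)·(-0.2) + (1.8)·(1.8) + (-1.2)·(-1.2) + (-1.2)·(-1.2)) / 4 = 6.8/4 = 1.7
  S[B,C] = ((0.8)·(-0.8) + (-0.2)·(1.2) + (1.8)·(2.2) + (-1.2)·(-2.8) + (-1.2)·(0.2)) / 4 = 6.2/4 = 1.55
  S[C,C] = ((-0.8)·(-0.8) + (1.2)·(1.2) + (2.2)·(2.2) + (-2.8)·(-2.8) + (0.2)·(0.2)) / 4 = 14.8/4 = 3.7

S is symmetric (S[j,i] = S[i,j]). Assembling:

S = [[6.3, -2.6, -2.4],
 [-2.6, 1.7, 1.55],
 [-2.4, 1.55, 3.7]]


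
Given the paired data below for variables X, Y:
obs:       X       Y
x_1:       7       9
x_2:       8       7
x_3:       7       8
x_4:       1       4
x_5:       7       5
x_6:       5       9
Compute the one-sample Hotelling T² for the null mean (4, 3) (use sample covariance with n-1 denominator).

Step 1 — sample mean vector:
  mean(X) = (7 + 8 + 7 + 1 + 7 + 5) / 6 = 35/6 = 5.8333
  mean(Y) = (9 + 7 + 8 + 4 + 5 + 9) / 6 = 42/6 = 7
  x̄ = (5.8333, 7),  deviation x̄ - mu_0 = (5.8333, 7) - (4, 3) = (1.8333, 4).

Step 2 — sample covariance matrix, S[i,j] = (1/(n-1)) · Σ_k (x_{k,i} - mean_i) · (x_{k,j} - mean_j), divisor n-1 = 5:
  S[X,X] = ((1.1667)·(1.1667) + (2.1667)·(2.1667) + (1.1667)·(1.1667) + (-4.8333)·(-4.8333) + (1.1667)·(1.1667) + (-0.8333)·(-0.8333)) / 5 = 32.8333/5 = 6.5667
  S[X,Y] = ((1.1667)·(2) + (2.1667)·(0) + (1.1667)·(1) + (-4.8333)·(-3) + (1.1667)·(-2) + (-0.8333)·(2)) / 5 = 14/5 = 2.8
  S[Y,Y] = ((2)·(2) + (0)·(0) + (1)·(1) + (-3)·(-3) + (-2)·(-2) + (2)·(2)) / 5 = 22/5 = 4.4
  S = [[6.5667, 2.8],
 [2.8, 4.4]].

Step 3 — invert S. det(S) = 6.5667·4.4 - (2.8)² = 21.0533.
  S^{-1} = (1/det) · [[d, -b], [-b, a]] = [[0.209, -0.133],
 [-0.133, 0.3119]].

Step 4 — quadratic form (x̄ - mu_0)^T · S^{-1} · (x̄ - mu_0):
  S^{-1} · (x̄ - mu_0) = (-0.1488, 1.0038),
  (x̄ - mu_0)^T · [...] = (1.8333)·(-0.1488) + (4)·(1.0038) = 3.7423.

Step 5 — scale by n: T² = 6 · 3.7423 = 22.4541.

T² ≈ 22.4541


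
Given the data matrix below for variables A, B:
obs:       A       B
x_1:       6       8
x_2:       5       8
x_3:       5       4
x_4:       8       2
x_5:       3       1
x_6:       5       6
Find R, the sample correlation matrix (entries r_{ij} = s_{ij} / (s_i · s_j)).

Step 1 — column means:
  mean(A) = (6 + 5 + 5 + 8 + 3 + 5) / 6 = 32/6 = 5.3333
  mean(B) = (8 + 8 + 4 + 2 + 1 + 6) / 6 = 29/6 = 4.8333

Step 2 — sample variances and covariances s[i,j] = (1/(n-1)) · Σ_k (x_{k,i} - mean_i) · (x_{k,j} - mean_j), with n-1 = 5:
  s[A,A] = ((0.6667)·(0.6667) + (-0.3333)·(-0.3333) + (-0.3333)·(-0.3333) + (2.6667)·(2.6667) + (-2.3333)·(-2.3333) + (-0.3333)·(-0.3333)) / 5 = 13.3333/5 = 2.6667
  s[A,B] = ((0.6667)·(3.1667) + (-0.3333)·(3.1667) + (-0.3333)·(-0.8333) + (2.6667)·(-2.8333) + (-2.3333)·(-3.8333) + (-0.3333)·(1.1667)) / 5 = 2.3333/5 = 0.4667
  s[B,B] = ((3.1667)·(3.1667) + (3.1667)·(3.1667) + (-0.8333)·(-0.8333) + (-2.8333)·(-2.8333) + (-3.8333)·(-3.8333) + (1.1667)·(1.1667)) / 5 = 44.8333/5 = 8.9667
  Sample standard deviations s_i = √(s[i,i]):
  s(A) = √(2.6667) = 1.633
  s(B) = √(8.9667) = 2.9944

Step 3 — r_{ij} = s_{ij} / (s_i · s_j):
  r[A,A] = 1 (diagonal).
  r[A,B] = 0.4667 / (1.633 · 2.9944) = 0.4667 / 4.8899 = 0.0954
  r[B,B] = 1 (diagonal).

R is symmetric with unit diagonal. Assembling:

R = [[1, 0.0954],
 [0.0954, 1]]


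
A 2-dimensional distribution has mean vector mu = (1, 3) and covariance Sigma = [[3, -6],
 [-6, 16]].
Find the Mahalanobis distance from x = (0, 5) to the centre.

Step 1 — centre the observation: (x - mu) = (-1, 2).

Step 2 — invert Sigma. det(Sigma) = 3·16 - (-6)² = 12.
  Sigma^{-1} = (1/det) · [[d, -b], [-b, a]] = [[1.3333, 0.5],
 [0.5, 0.25]].

Step 3 — form the quadratic (x - mu)^T · Sigma^{-1} · (x - mu):
  Sigma^{-1} · (x - mu) = (-0.3333, 0).
  (x - mu)^T · [Sigma^{-1} · (x - mu)] = (-1)·(-0.3333) + (2)·(0) = 0.3333.

Step 4 — take square root: d = √(0.3333) ≈ 0.5774.

d(x, mu) = √(0.3333) ≈ 0.5774


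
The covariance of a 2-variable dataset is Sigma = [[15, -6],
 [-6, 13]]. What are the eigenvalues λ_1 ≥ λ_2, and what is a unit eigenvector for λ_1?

Step 1 — characteristic polynomial of 2×2 Sigma:
  det(Sigma - λI) = λ² - trace · λ + det = 0.
  trace = 15 + 13 = 28, det = 15·13 - (-6)² = 159.
Step 2 — discriminant:
  Δ = trace² - 4·det = 784 - 636 = 148.
Step 3 — eigenvalues:
  λ = (trace ± √Δ)/2 = (28 ± 12.1655)/2,
  λ_1 = 20.0828,  λ_2 = 7.9172.

Step 4 — unit eigenvector for λ_1: solve (Sigma - λ_1 I)v = 0. First row:
  (15 - 20.0828)·v_x + (-6)·v_y = 0, i.e. (-5.0828)·v_x + (-6)·v_y = 0,
  so v ∝ (b, λ_1 - a) = (-6, 5.0828); multiply by -1 so the first entry is positive: u = (6, -5.0828).
  ||u|| = √((6)² + (-5.0828)²) = √(61.8345) ≈ 7.8635,
  v_1 = u/||u|| ≈ (0.763, -0.6464) (||v_1|| = 1).

λ_1 = 20.0828,  λ_2 = 7.9172;  v_1 ≈ (0.763, -0.6464)


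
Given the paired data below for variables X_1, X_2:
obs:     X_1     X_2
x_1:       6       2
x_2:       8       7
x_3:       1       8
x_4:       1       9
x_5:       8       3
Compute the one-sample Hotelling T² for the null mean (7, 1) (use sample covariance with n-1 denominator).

Step 1 — sample mean vector:
  mean(X_1) = (6 + 8 + 1 + 1 + 8) / 5 = 24/5 = 4.8
  mean(X_2) = (2 + 7 + 8 + 9 + 3) / 5 = 29/5 = 5.8
  x̄ = (4.8, 5.8),  deviation x̄ - mu_0 = (4.8, 5.8) - (7, 1) = (-2.2, 4.8).

Step 2 — sample covariance matrix, S[i,j] = (1/(n-1)) · Σ_k (x_{k,i} - mean_i) · (x_{k,j} - mean_j), divisor n-1 = 4:
  S[X_1,X_1] = ((1.2)·(1.2) + (3.2)·(3.2) + (-3.8)·(-3.8) + (-3.8)·(-3.8) + (3.2)·(3.2)) / 4 = 50.8/4 = 12.7
  S[X_1,X_2] = ((1.2)·(-3.8) + (3.2)·(1.2) + (-3.8)·(2.2) + (-3.8)·(3.2) + (3.2)·(-2.8)) / 4 = -30.2/4 = -7.55
  S[X_2,X_2] = ((-3.8)·(-3.8) + (1.2)·(1.2) + (2.2)·(2.2) + (3.2)·(3.2) + (-2.8)·(-2.8)) / 4 = 38.8/4 = 9.7
  S = [[12.7, -7.55],
 [-7.55, 9.7]].

Step 3 — invert S. det(S) = 12.7·9.7 - (-7.55)² = 66.1875.
  S^{-1} = (1/det) · [[d, -b], [-b, a]] = [[0.1466, 0.1141],
 [0.1141, 0.1919]].

Step 4 — quadratic form (x̄ - mu_0)^T · S^{-1} · (x̄ - mu_0):
  S^{-1} · (x̄ - mu_0) = (0.2251, 0.6701),
  (x̄ - mu_0)^T · [...] = (-2.2)·(0.2251) + (4.8)·(0.6701) = 2.7211.

Step 5 — scale by n: T² = 5 · 2.7211 = 13.6053.

T² ≈ 13.6053


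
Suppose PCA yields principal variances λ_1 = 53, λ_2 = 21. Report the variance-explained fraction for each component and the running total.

Step 1 — total variance = trace(Sigma) = Σ λ_i = 53 + 21 = 74.

Step 2 — fraction explained by component i = λ_i / Σ λ:
  PC1: 53/74 = 0.7162
  PC2: 21/74 = 0.2838

Step 3 — cumulative fraction after k components = (λ_1 + ... + λ_k) / Σ λ:
  k = 1: 53/74 = 0.7162
  k = 2: (53 + 21)/74 = 74/74 = 1

Summary (fraction, with percent):

explained: PC1 0.7162 (71.62%), PC2 0.2838 (28.38%);  cumulative: 0.7162, 1


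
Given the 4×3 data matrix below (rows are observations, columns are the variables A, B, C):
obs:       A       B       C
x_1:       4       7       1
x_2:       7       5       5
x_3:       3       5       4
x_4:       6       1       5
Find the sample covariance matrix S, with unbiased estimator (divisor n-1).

Step 1 — column means:
  mean(A) = (4 + 7 + 3 + 6) / 4 = 20/4 = 5
  mean(B) = (7 + 5 + 5 + 1) / 4 = 18/4 = 4.5
  mean(C) = (1 + 5 + 4 + 5) / 4 = 15/4 = 3.75

Step 2 — sample covariance S[i,j] = (1/(n-1)) · Σ_k (x_{k,i} - mean_i) · (x_{k,j} - mean_j), with n-1 = 3.
  S[A,A] = ((-1)·(-1) + (2)·(2) + (-2)·(-2) + (1)·(1)) / 3 = 10/3 = 3.3333
  S[A,B] = ((-1)·(2.5) + (2)·(0.5) + (-2)·(0.5) + (1)·(-3.5)) / 3 = -6/3 = -2
  S[A,C] = ((-1)·(-2.75) + (2)·(1.25) + (-2)·(0.25) + (1)·(1.25)) / 3 = 6/3 = 2
  S[B,B] = ((2.5)·(2.5) + (0.5)·(0.5) + (0.5)·(0.5) + (-3.5)·(-3.5)) / 3 = 19/3 = 6.3333
  S[B,C] = ((2.5)·(-2.75) + (0.5)·(1.25) + (0.5)·(0.25) + (-3.5)·(1.25)) / 3 = -10.5/3 = -3.5
  S[C,C] = ((-2.75)·(-2.75) + (1.25)·(1.25) + (0.25)·(0.25) + (1.25)·(1.25)) / 3 = 10.75/3 = 3.5833

S is symmetric (S[j,i] = S[i,j]). Assembling:

S = [[3.3333, -2, 2],
 [-2, 6.3333, -3.5],
 [2, -3.5, 3.5833]]


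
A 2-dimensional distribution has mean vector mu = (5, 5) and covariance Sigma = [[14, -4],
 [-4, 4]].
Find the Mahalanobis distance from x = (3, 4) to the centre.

Step 1 — centre the observation: (x - mu) = (-2, -1).

Step 2 — invert Sigma. det(Sigma) = 14·4 - (-4)² = 40.
  Sigma^{-1} = (1/det) · [[d, -b], [-b, a]] = [[0.1, 0.1],
 [0.1, 0.35]].

Step 3 — form the quadratic (x - mu)^T · Sigma^{-1} · (x - mu):
  Sigma^{-1} · (x - mu) = (-0.3, -0.55).
  (x - mu)^T · [Sigma^{-1} · (x - mu)] = (-2)·(-0.3) + (-1)·(-0.55) = 1.15.

Step 4 — take square root: d = √(1.15) ≈ 1.0724.

d(x, mu) = √(1.15) ≈ 1.0724


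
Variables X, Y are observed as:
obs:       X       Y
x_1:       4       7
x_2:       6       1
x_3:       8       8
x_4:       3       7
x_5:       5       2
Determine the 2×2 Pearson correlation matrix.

Step 1 — column means:
  mean(X) = (4 + 6 + 8 + 3 + 5) / 5 = 26/5 = 5.2
  mean(Y) = (7 + 1 + 8 + 7 + 2) / 5 = 25/5 = 5

Step 2 — sample variances and covariances s[i,j] = (1/(n-1)) · Σ_k (x_{k,i} - mean_i) · (x_{k,j} - mean_j), with n-1 = 4:
  s[X,X] = ((-1.2)·(-1.2) + (0.8)·(0.8) + (2.8)·(2.8) + (-2.2)·(-2.2) + (-0.2)·(-0.2)) / 4 = 14.8/4 = 3.7
  s[X,Y] = ((-1.2)·(2) + (0.8)·(-4) + (2.8)·(3) + (-2.2)·(2) + (-0.2)·(-3)) / 4 = -1/4 = -0.25
  s[Y,Y] = ((2)·(2) + (-4)·(-4) + (3)·(3) + (2)·(2) + (-3)·(-3)) / 4 = 42/4 = 10.5
  Sample standard deviations s_i = √(s[i,i]):
  s(X) = √(3.7) = 1.9235
  s(Y) = √(10.5) = 3.2404

Step 3 — r_{ij} = s_{ij} / (s_i · s_j):
  r[X,X] = 1 (diagonal).
  r[X,Y] = -0.25 / (1.9235 · 3.2404) = -0.25 / 6.233 = -0.0401
  r[Y,Y] = 1 (diagonal).

R is symmetric with unit diagonal. Assembling:

R = [[1, -0.0401],
 [-0.0401, 1]]


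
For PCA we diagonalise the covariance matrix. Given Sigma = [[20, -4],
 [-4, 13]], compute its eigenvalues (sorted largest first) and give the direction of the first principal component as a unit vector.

Step 1 — characteristic polynomial of 2×2 Sigma:
  det(Sigma - λI) = λ² - trace · λ + det = 0.
  trace = 20 + 13 = 33, det = 20·13 - (-4)² = 244.
Step 2 — discriminant:
  Δ = trace² - 4·det = 1089 - 976 = 113.
Step 3 — eigenvalues:
  λ = (trace ± √Δ)/2 = (33 ± 10.6301)/2,
  λ_1 = 21.8151,  λ_2 = 11.1849.

Step 4 — unit eigenvector for λ_1: solve (Sigma - λ_1 I)v = 0. First row:
  (20 - 21.8151)·v_x + (-4)·v_y = 0, i.e. (-1.8151)·v_x + (-4)·v_y = 0,
  so v ∝ (b, λ_1 - a) = (-4, 1.8151); multiply by -1 so the first entry is positive: u = (4, -1.8151).
  ||u|| = √((4)² + (-1.8151)²) = √(19.2945) ≈ 4.3925,
  v_1 = u/||u|| ≈ (0.9106, -0.4132) (||v_1|| = 1).

λ_1 = 21.8151,  λ_2 = 11.1849;  v_1 ≈ (0.9106, -0.4132)


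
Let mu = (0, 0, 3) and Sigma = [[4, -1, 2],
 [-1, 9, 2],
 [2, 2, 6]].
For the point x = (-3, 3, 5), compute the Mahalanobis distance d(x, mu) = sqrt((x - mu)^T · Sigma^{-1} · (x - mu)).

Step 1 — centre the observation: (x - mu) = (-3, 3, 2).

Step 2 — invert Sigma (cofactor / det for 3×3, or solve directly):
  Sigma^{-1} = [[0.3333, 0.0667, -0.1333],
 [0.0667, 0.1333, -0.0667],
 [-0.1333, -0.0667, 0.2333]].

Step 3 — form the quadratic (x - mu)^T · Sigma^{-1} · (x - mu):
  Sigma^{-1} · (x - mu) = (-1.0667, 0.0667, 0.6667).
  (x - mu)^T · [Sigma^{-1} · (x - mu)] = (-3)·(-1.0667) + (3)·(0.0667) + (2)·(0.6667) = 4.7333.

Step 4 — take square root: d = √(4.7333) ≈ 2.1756.

d(x, mu) = √(4.7333) ≈ 2.1756


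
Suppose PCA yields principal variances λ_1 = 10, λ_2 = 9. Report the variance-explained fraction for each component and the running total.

Step 1 — total variance = trace(Sigma) = Σ λ_i = 10 + 9 = 19.

Step 2 — fraction explained by component i = λ_i / Σ λ:
  PC1: 10/19 = 0.5263
  PC2: 9/19 = 0.4737

Step 3 — cumulative fraction after k components = (λ_1 + ... + λ_k) / Σ λ:
  k = 1: 10/19 = 0.5263
  k = 2: (10 + 9)/19 = 19/19 = 1

Summary (fraction, with percent):

explained: PC1 0.5263 (52.63%), PC2 0.4737 (47.37%);  cumulative: 0.5263, 1


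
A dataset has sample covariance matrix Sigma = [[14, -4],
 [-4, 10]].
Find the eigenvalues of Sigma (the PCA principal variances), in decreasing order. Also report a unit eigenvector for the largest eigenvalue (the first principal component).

Step 1 — characteristic polynomial of 2×2 Sigma:
  det(Sigma - λI) = λ² - trace · λ + det = 0.
  trace = 14 + 10 = 24, det = 14·10 - (-4)² = 124.
Step 2 — discriminant:
  Δ = trace² - 4·det = 576 - 496 = 80.
Step 3 — eigenvalues:
  λ = (trace ± √Δ)/2 = (24 ± 8.9443)/2,
  λ_1 = 16.4721,  λ_2 = 7.5279.

Step 4 — unit eigenvector for λ_1: solve (Sigma - λ_1 I)v = 0. First row:
  (14 - 16.4721)·v_x + (-4)·v_y = 0, i.e. (-2.4721)·v_x + (-4)·v_y = 0,
  so v ∝ (b, λ_1 - a) = (-4, 2.4721); multiply by -1 so the first entry is positive: u = (4, -2.4721).
  ||u|| = √((4)² + (-2.4721)²) = √(22.1115) ≈ 4.7023,
  v_1 = u/||u|| ≈ (0.8507, -0.5257) (||v_1|| = 1).

λ_1 = 16.4721,  λ_2 = 7.5279;  v_1 ≈ (0.8507, -0.5257)


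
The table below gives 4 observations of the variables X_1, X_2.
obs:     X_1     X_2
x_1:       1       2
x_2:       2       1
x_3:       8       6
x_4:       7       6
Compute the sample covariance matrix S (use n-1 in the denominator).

Step 1 — column means:
  mean(X_1) = (1 + 2 + 8 + 7) / 4 = 18/4 = 4.5
  mean(X_2) = (2 + 1 + 6 + 6) / 4 = 15/4 = 3.75

Step 2 — sample covariance S[i,j] = (1/(n-1)) · Σ_k (x_{k,i} - mean_i) · (x_{k,j} - mean_j), with n-1 = 3.
  S[X_1,X_1] = ((-3.5)·(-3.5) + (-2.5)·(-2.5) + (3.5)·(3.5) + (2.5)·(2.5)) / 3 = 37/3 = 12.3333
  S[X_1,X_2] = ((-3.5)·(-1.75) + (-2.5)·(-2.75) + (3.5)·(2.25) + (2.5)·(2.25)) / 3 = 26.5/3 = 8.8333
  S[X_2,X_2] = ((-1.75)·(-1.75) + (-2.75)·(-2.75) + (2.25)·(2.25) + (2.25)·(2.25)) / 3 = 20.75/3 = 6.9167

S is symmetric (S[j,i] = S[i,j]). Assembling:

S = [[12.3333, 8.8333],
 [8.8333, 6.9167]]


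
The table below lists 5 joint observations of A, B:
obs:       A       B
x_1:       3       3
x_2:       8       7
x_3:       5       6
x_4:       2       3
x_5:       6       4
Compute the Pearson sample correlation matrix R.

Step 1 — column means:
  mean(A) = (3 + 8 + 5 + 2 + 6) / 5 = 24/5 = 4.8
  mean(B) = (3 + 7 + 6 + 3 + 4) / 5 = 23/5 = 4.6

Step 2 — sample variances and covariances s[i,j] = (1/(n-1)) · Σ_k (x_{k,i} - mean_i) · (x_{k,j} - mean_j), with n-1 = 4:
  s[A,A] = ((-1.8)·(-1.8) + (3.2)·(3.2) + (0.2)·(0.2) + (-2.8)·(-2.8) + (1.2)·(1.2)) / 4 = 22.8/4 = 5.7
  s[A,B] = ((-1.8)·(-1.6) + (3.2)·(2.4) + (0.2)·(1.4) + (-2.8)·(-1.6) + (1.2)·(-0.6)) / 4 = 14.6/4 = 3.65
  s[B,B] = ((-1.6)·(-1.6) + (2.4)·(2.4) + (1.4)·(1.4) + (-1.6)·(-1.6) + (-0.6)·(-0.6)) / 4 = 13.2/4 = 3.3
  Sample standard deviations s_i = √(s[i,i]):
  s(A) = √(5.7) = 2.3875
  s(B) = √(3.3) = 1.8166

Step 3 — r_{ij} = s_{ij} / (s_i · s_j):
  r[A,A] = 1 (diagonal).
  r[A,B] = 3.65 / (2.3875 · 1.8166) = 3.65 / 4.337 = 0.8416
  r[B,B] = 1 (diagonal).

R is symmetric with unit diagonal. Assembling:

R = [[1, 0.8416],
 [0.8416, 1]]


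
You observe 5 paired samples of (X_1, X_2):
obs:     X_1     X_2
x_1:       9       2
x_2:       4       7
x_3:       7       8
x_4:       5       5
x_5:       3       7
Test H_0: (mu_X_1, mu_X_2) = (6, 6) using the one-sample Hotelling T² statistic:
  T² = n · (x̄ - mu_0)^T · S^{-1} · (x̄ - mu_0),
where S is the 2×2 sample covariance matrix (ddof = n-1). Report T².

Step 1 — sample mean vector:
  mean(X_1) = (9 + 4 + 7 + 5 + 3) / 5 = 28/5 = 5.6
  mean(X_2) = (2 + 7 + 8 + 5 + 7) / 5 = 29/5 = 5.8
  x̄ = (5.6, 5.8),  deviation x̄ - mu_0 = (5.6, 5.8) - (6, 6) = (-0.4, -0.2).

Step 2 — sample covariance matrix, S[i,j] = (1/(n-1)) · Σ_k (x_{k,i} - mean_i) · (x_{k,j} - mean_j), divisor n-1 = 4:
  S[X_1,X_1] = ((3.4)·(3.4) + (-1.6)·(-1.6) + (1.4)·(1.4) + (-0.6)·(-0.6) + (-2.6)·(-2.6)) / 4 = 23.2/4 = 5.8
  S[X_1,X_2] = ((3.4)·(-3.8) + (-1.6)·(1.2) + (1.4)·(2.2) + (-0.6)·(-0.8) + (-2.6)·(1.2)) / 4 = -14.4/4 = -3.6
  S[X_2,X_2] = ((-3.8)·(-3.8) + (1.2)·(1.2) + (2.2)·(2.2) + (-0.8)·(-0.8) + (1.2)·(1.2)) / 4 = 22.8/4 = 5.7
  S = [[5.8, -3.6],
 [-3.6, 5.7]].

Step 3 — invert S. det(S) = 5.8·5.7 - (-3.6)² = 20.1.
  S^{-1} = (1/det) · [[d, -b], [-b, a]] = [[0.2836, 0.1791],
 [0.1791, 0.2886]].

Step 4 — quadratic form (x̄ - mu_0)^T · S^{-1} · (x̄ - mu_0):
  S^{-1} · (x̄ - mu_0) = (-0.1493, -0.1294),
  (x̄ - mu_0)^T · [...] = (-0.4)·(-0.1493) + (-0.2)·(-0.1294) = 0.0856.

Step 5 — scale by n: T² = 5 · 0.0856 = 0.4279.

T² ≈ 0.4279


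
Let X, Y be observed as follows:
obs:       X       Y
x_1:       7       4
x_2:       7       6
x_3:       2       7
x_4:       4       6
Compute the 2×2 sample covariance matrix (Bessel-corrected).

Step 1 — column means:
  mean(X) = (7 + 7 + 2 + 4) / 4 = 20/4 = 5
  mean(Y) = (4 + 6 + 7 + 6) / 4 = 23/4 = 5.75

Step 2 — sample covariance S[i,j] = (1/(n-1)) · Σ_k (x_{k,i} - mean_i) · (x_{k,j} - mean_j), with n-1 = 3.
  S[X,X] = ((2)·(2) + (2)·(2) + (-3)·(-3) + (-1)·(-1)) / 3 = 18/3 = 6
  S[X,Y] = ((2)·(-1.75) + (2)·(0.25) + (-3)·(1.25) + (-1)·(0.25)) / 3 = -7/3 = -2.3333
  S[Y,Y] = ((-1.75)·(-1.75) + (0.25)·(0.25) + (1.25)·(1.25) + (0.25)·(0.25)) / 3 = 4.75/3 = 1.5833

S is symmetric (S[j,i] = S[i,j]). Assembling:

S = [[6, -2.3333],
 [-2.3333, 1.5833]]


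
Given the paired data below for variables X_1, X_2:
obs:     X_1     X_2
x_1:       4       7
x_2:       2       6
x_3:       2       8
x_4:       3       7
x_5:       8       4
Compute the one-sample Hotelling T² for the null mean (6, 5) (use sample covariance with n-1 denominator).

Step 1 — sample mean vector:
  mean(X_1) = (4 + 2 + 2 + 3 + 8) / 5 = 19/5 = 3.8
  mean(X_2) = (7 + 6 + 8 + 7 + 4) / 5 = 32/5 = 6.4
  x̄ = (3.8, 6.4),  deviation x̄ - mu_0 = (3.8, 6.4) - (6, 5) = (-2.2, 1.4).

Step 2 — sample covariance matrix, S[i,j] = (1/(n-1)) · Σ_k (x_{k,i} - mean_i) · (x_{k,j} - mean_j), divisor n-1 = 4:
  S[X_1,X_1] = ((0.2)·(0.2) + (-1.8)·(-1.8) + (-1.8)·(-1.8) + (-0.8)·(-0.8) + (4.2)·(4.2)) / 4 = 24.8/4 = 6.2
  S[X_1,X_2] = ((0.2)·(0.6) + (-1.8)·(-0.4) + (-1.8)·(1.6) + (-0.8)·(0.6) + (4.2)·(-2.4)) / 4 = -12.6/4 = -3.15
  S[X_2,X_2] = ((0.6)·(0.6) + (-0.4)·(-0.4) + (1.6)·(1.6) + (0.6)·(0.6) + (-2.4)·(-2.4)) / 4 = 9.2/4 = 2.3
  S = [[6.2, -3.15],
 [-3.15, 2.3]].

Step 3 — invert S. det(S) = 6.2·2.3 - (-3.15)² = 4.3375.
  S^{-1} = (1/det) · [[d, -b], [-b, a]] = [[0.5303, 0.7262],
 [0.7262, 1.4294]].

Step 4 — quadratic form (x̄ - mu_0)^T · S^{-1} · (x̄ - mu_0):
  S^{-1} · (x̄ - mu_0) = (-0.1499, 0.4035),
  (x̄ - mu_0)^T · [...] = (-2.2)·(-0.1499) + (1.4)·(0.4035) = 0.8945.

Step 5 — scale by n: T² = 5 · 0.8945 = 4.4726.

T² ≈ 4.4726


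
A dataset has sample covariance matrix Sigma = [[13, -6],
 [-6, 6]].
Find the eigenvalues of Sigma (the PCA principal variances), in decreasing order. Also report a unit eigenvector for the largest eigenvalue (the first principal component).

Step 1 — characteristic polynomial of 2×2 Sigma:
  det(Sigma - λI) = λ² - trace · λ + det = 0.
  trace = 13 + 6 = 19, det = 13·6 - (-6)² = 42.
Step 2 — discriminant:
  Δ = trace² - 4·det = 361 - 168 = 193.
Step 3 — eigenvalues:
  λ = (trace ± √Δ)/2 = (19 ± 13.8924)/2,
  λ_1 = 16.4462,  λ_2 = 2.5538.

Step 4 — unit eigenvector for λ_1: solve (Sigma - λ_1 I)v = 0. First row:
  (13 - 16.4462)·v_x + (-6)·v_y = 0, i.e. (-3.4462)·v_x + (-6)·v_y = 0,
  so v ∝ (b, λ_1 - a) = (-6, 3.4462); multiply by -1 so the first entry is positive: u = (6, -3.4462).
  ||u|| = √((6)² + (-3.4462)²) = √(47.8764) ≈ 6.9193,
  v_1 = u/||u|| ≈ (0.8671, -0.4981) (||v_1|| = 1).

λ_1 = 16.4462,  λ_2 = 2.5538;  v_1 ≈ (0.8671, -0.4981)


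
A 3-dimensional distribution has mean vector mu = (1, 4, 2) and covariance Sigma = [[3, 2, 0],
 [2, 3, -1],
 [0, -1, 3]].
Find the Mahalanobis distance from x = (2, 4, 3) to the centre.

Step 1 — centre the observation: (x - mu) = (1, 0, 1).

Step 2 — invert Sigma (cofactor / det for 3×3, or solve directly):
  Sigma^{-1} = [[0.6667, -0.5, -0.1667],
 [-0.5, 0.75, 0.25],
 [-0.1667, 0.25, 0.4167]].

Step 3 — form the quadratic (x - mu)^T · Sigma^{-1} · (x - mu):
  Sigma^{-1} · (x - mu) = (0.5, -0.25, 0.25).
  (x - mu)^T · [Sigma^{-1} · (x - mu)] = (1)·(0.5) + (0)·(-0.25) + (1)·(0.25) = 0.75.

Step 4 — take square root: d = √(0.75) ≈ 0.866.

d(x, mu) = √(0.75) ≈ 0.866


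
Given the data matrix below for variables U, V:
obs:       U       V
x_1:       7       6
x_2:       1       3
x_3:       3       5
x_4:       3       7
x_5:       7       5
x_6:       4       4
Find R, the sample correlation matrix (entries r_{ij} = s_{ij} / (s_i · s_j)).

Step 1 — column means:
  mean(U) = (7 + 1 + 3 + 3 + 7 + 4) / 6 = 25/6 = 4.1667
  mean(V) = (6 + 3 + 5 + 7 + 5 + 4) / 6 = 30/6 = 5

Step 2 — sample variances and covariances s[i,j] = (1/(n-1)) · Σ_k (x_{k,i} - mean_i) · (x_{k,j} - mean_j), with n-1 = 5:
  s[U,U] = ((2.8333)·(2.8333) + (-3.1667)·(-3.1667) + (-1.1667)·(-1.1667) + (-1.1667)·(-1.1667) + (2.8333)·(2.8333) + (-0.1667)·(-0.1667)) / 5 = 28.8333/5 = 5.7667
  s[U,V] = ((2.8333)·(1) + (-3.1667)·(-2) + (-1.1667)·(0) + (-1.1667)·(2) + (2.8333)·(0) + (-0.1667)·(-1)) / 5 = 7/5 = 1.4
  s[V,V] = ((1)·(1) + (-2)·(-2) + (0)·(0) + (2)·(2) + (0)·(0) + (-1)·(-1)) / 5 = 10/5 = 2
  Sample standard deviations s_i = √(s[i,i]):
  s(U) = √(5.7667) = 2.4014
  s(V) = √(2) = 1.4142

Step 3 — r_{ij} = s_{ij} / (s_i · s_j):
  r[U,U] = 1 (diagonal).
  r[U,V] = 1.4 / (2.4014 · 1.4142) = 1.4 / 3.3961 = 0.4122
  r[V,V] = 1 (diagonal).

R is symmetric with unit diagonal. Assembling:

R = [[1, 0.4122],
 [0.4122, 1]]


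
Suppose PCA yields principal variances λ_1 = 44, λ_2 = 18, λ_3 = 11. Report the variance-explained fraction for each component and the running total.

Step 1 — total variance = trace(Sigma) = Σ λ_i = 44 + 18 + 11 = 73.

Step 2 — fraction explained by component i = λ_i / Σ λ:
  PC1: 44/73 = 0.6027
  PC2: 18/73 = 0.2466
  PC3: 11/73 = 0.1507

Step 3 — cumulative fraction after k components = (λ_1 + ... + λ_k) / Σ λ:
  k = 1: 44/73 = 0.6027
  k = 2: (44 + 18)/73 = 62/73 = 0.8493
  k = 3: (44 + 18 + 11)/73 = 73/73 = 1

Summary (fraction, with percent):

explained: PC1 0.6027 (60.27%), PC2 0.2466 (24.66%), PC3 0.1507 (15.07%);  cumulative: 0.6027, 0.8493, 1


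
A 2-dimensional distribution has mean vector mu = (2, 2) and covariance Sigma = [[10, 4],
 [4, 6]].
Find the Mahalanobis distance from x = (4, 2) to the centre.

Step 1 — centre the observation: (x - mu) = (2, 0).

Step 2 — invert Sigma. det(Sigma) = 10·6 - (4)² = 44.
  Sigma^{-1} = (1/det) · [[d, -b], [-b, a]] = [[0.1364, -0.0909],
 [-0.0909, 0.2273]].

Step 3 — form the quadratic (x - mu)^T · Sigma^{-1} · (x - mu):
  Sigma^{-1} · (x - mu) = (0.2727, -0.1818).
  (x - mu)^T · [Sigma^{-1} · (x - mu)] = (2)·(0.2727) + (0)·(-0.1818) = 0.5455.

Step 4 — take square root: d = √(0.5455) ≈ 0.7385.

d(x, mu) = √(0.5455) ≈ 0.7385


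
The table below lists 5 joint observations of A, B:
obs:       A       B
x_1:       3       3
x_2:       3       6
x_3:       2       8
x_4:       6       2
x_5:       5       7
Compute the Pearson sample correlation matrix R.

Step 1 — column means:
  mean(A) = (3 + 3 + 2 + 6 + 5) / 5 = 19/5 = 3.8
  mean(B) = (3 + 6 + 8 + 2 + 7) / 5 = 26/5 = 5.2

Step 2 — sample variances and covariances s[i,j] = (1/(n-1)) · Σ_k (x_{k,i} - mean_i) · (x_{k,j} - mean_j), with n-1 = 4:
  s[A,A] = ((-0.8)·(-0.8) + (-0.8)·(-0.8) + (-1.8)·(-1.8) + (2.2)·(2.2) + (1.2)·(1.2)) / 4 = 10.8/4 = 2.7
  s[A,B] = ((-0.8)·(-2.2) + (-0.8)·(0.8) + (-1.8)·(2.8) + (2.2)·(-3.2) + (1.2)·(1.8)) / 4 = -8.8/4 = -2.2
  s[B,B] = ((-2.2)·(-2.2) + (0.8)·(0.8) + (2.8)·(2.8) + (-3.2)·(-3.2) + (1.8)·(1.8)) / 4 = 26.8/4 = 6.7
  Sample standard deviations s_i = √(s[i,i]):
  s(A) = √(2.7) = 1.6432
  s(B) = √(6.7) = 2.5884

Step 3 — r_{ij} = s_{ij} / (s_i · s_j):
  r[A,A] = 1 (diagonal).
  r[A,B] = -2.2 / (1.6432 · 2.5884) = -2.2 / 4.2532 = -0.5173
  r[B,B] = 1 (diagonal).

R is symmetric with unit diagonal. Assembling:

R = [[1, -0.5173],
 [-0.5173, 1]]


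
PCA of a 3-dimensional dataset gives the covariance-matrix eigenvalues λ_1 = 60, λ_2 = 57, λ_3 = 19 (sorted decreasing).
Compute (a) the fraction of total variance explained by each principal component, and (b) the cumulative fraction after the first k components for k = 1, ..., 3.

Step 1 — total variance = trace(Sigma) = Σ λ_i = 60 + 57 + 19 = 136.

Step 2 — fraction explained by component i = λ_i / Σ λ:
  PC1: 60/136 = 0.4412
  PC2: 57/136 = 0.4191
  PC3: 19/136 = 0.1397

Step 3 — cumulative fraction after k components = (λ_1 + ... + λ_k) / Σ λ:
  k = 1: 60/136 = 0.4412
  k = 2: (60 + 57)/136 = 117/136 = 0.8603
  k = 3: (60 + 57 + 19)/136 = 136/136 = 1

Summary (fraction, with percent):

explained: PC1 0.4412 (44.12%), PC2 0.4191 (41.91%), PC3 0.1397 (13.97%);  cumulative: 0.4412, 0.8603, 1


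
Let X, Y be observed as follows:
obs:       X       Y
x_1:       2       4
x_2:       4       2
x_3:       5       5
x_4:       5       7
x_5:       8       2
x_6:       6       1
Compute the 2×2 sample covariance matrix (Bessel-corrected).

Step 1 — column means:
  mean(X) = (2 + 4 + 5 + 5 + 8 + 6) / 6 = 30/6 = 5
  mean(Y) = (4 + 2 + 5 + 7 + 2 + 1) / 6 = 21/6 = 3.5

Step 2 — sample covariance S[i,j] = (1/(n-1)) · Σ_k (x_{k,i} - mean_i) · (x_{k,j} - mean_j), with n-1 = 5.
  S[X,X] = ((-3)·(-3) + (-1)·(-1) + (0)·(0) + (0)·(0) + (3)·(3) + (1)·(1)) / 5 = 20/5 = 4
  S[X,Y] = ((-3)·(0.5) + (-1)·(-1.5) + (0)·(1.5) + (0)·(3.5) + (3)·(-1.5) + (1)·(-2.5)) / 5 = -7/5 = -1.4
  S[Y,Y] = ((0.5)·(0.5) + (-1.5)·(-1.5) + (1.5)·(1.5) + (3.5)·(3.5) + (-1.5)·(-1.5) + (-2.5)·(-2.5)) / 5 = 25.5/5 = 5.1

S is symmetric (S[j,i] = S[i,j]). Assembling:

S = [[4, -1.4],
 [-1.4, 5.1]]


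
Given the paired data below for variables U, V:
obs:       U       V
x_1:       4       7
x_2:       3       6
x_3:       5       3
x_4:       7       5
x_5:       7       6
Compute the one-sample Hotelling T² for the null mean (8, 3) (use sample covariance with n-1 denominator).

Step 1 — sample mean vector:
  mean(U) = (4 + 3 + 5 + 7 + 7) / 5 = 26/5 = 5.2
  mean(V) = (7 + 6 + 3 + 5 + 6) / 5 = 27/5 = 5.4
  x̄ = (5.2, 5.4),  deviation x̄ - mu_0 = (5.2, 5.4) - (8, 3) = (-2.8, 2.4).

Step 2 — sample covariance matrix, S[i,j] = (1/(n-1)) · Σ_k (x_{k,i} - mean_i) · (x_{k,j} - mean_j), divisor n-1 = 4:
  S[U,U] = ((-1.2)·(-1.2) + (-2.2)·(-2.2) + (-0.2)·(-0.2) + (1.8)·(1.8) + (1.8)·(1.8)) / 4 = 12.8/4 = 3.2
  S[U,V] = ((-1.2)·(1.6) + (-2.2)·(0.6) + (-0.2)·(-2.4) + (1.8)·(-0.4) + (1.8)·(0.6)) / 4 = -2.4/4 = -0.6
  S[V,V] = ((1.6)·(1.6) + (0.6)·(0.6) + (-2.4)·(-2.4) + (-0.4)·(-0.4) + (0.6)·(0.6)) / 4 = 9.2/4 = 2.3
  S = [[3.2, -0.6],
 [-0.6, 2.3]].

Step 3 — invert S. det(S) = 3.2·2.3 - (-0.6)² = 7.
  S^{-1} = (1/det) · [[d, -b], [-b, a]] = [[0.3286, 0.0857],
 [0.0857, 0.4571]].

Step 4 — quadratic form (x̄ - mu_0)^T · S^{-1} · (x̄ - mu_0):
  S^{-1} · (x̄ - mu_0) = (-0.7143, 0.8571),
  (x̄ - mu_0)^T · [...] = (-2.8)·(-0.7143) + (2.4)·(0.8571) = 4.0571.

Step 5 — scale by n: T² = 5 · 4.0571 = 20.2857.

T² ≈ 20.2857


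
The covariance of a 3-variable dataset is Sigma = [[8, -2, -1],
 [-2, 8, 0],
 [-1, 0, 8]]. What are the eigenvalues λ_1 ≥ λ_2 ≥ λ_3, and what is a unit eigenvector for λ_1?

Step 1 — characteristic polynomial p(λ) = det(λI - Sigma) = λ³ - tr·λ² + c_1·λ - det, where tr = trace, c_1 = sum of the principal 2×2 minors, det = det(Sigma):
  tr = 8 + 8 + 8 = 24,
  c_1 = (8·8 - (-2)²) + (8·8 - (-1)²) + (8·8 - (0)²) = 60 + 63 + 64 = 187,
  det = 8·(8·8 - (0)²) - (-2)·((-2)·8 - (0)·(-1)) + (-1)·((-2)·(0) - 8·(-1)) = 8·(64) - (-2)·(-16) + (-1)·(8) = 472.
  So p(λ) = λ³ - 24λ² + 187λ - 472.
Step 2 — look for an integer root (rational root theorem: any rational root is an integer divisor of 472). Testing λ = 8:
  p(8) = 512 - 1536 + 1496 - 472 = 0  ✓
  Dividing out (λ - 8): p(λ) = (λ - 8)(λ² - 16λ + 59).
Step 3 — remaining eigenvalues from the quadratic λ² - 16λ + 59 = 0:
  Δ = 16² - 4·59 = 256 - 236 = 20,  λ = (16 ± √20)/2 = (16 ± 4.4721)/2 ≈ 10.2361 or 5.7639.
  Sorted: λ_1 = 10.2361,  λ_2 = 8,  λ_3 = 5.7639  (check: sum = 24 = tr ✓).

Step 4 — unit eigenvector for λ_1 ≈ 10.2361: v spans the null space of (Sigma - λ_1 I), whose rows are
  r_1 = (-2.2361, -2, -1),  r_2 = (-2, -2.2361, 0),  r_3 = (-1, 0, -2.2361).
  v is orthogonal to every row, so take v ∝ r_1 × r_2 = ((-2)·(0) - (-1)·(-2.2361), (-1)·(-2) - (-2.2361)·(0), (-2.2361)·(-2.2361) - (-2)·(-2)) ≈ (-2.2361, 2, 1).
  Rescale (multiply by -1 so the first nonzero entry is positive): u = (2.2361, -2, -1).
  ||u|| = √((2.2361)² + (-2)² + (-1)²) = √(10) ≈ 3.1623,  v_1 = u/||u|| ≈ (0.7071, -0.6325, -0.3162) (||v_1|| = 1).

λ_1 = 10.2361,  λ_2 = 8,  λ_3 = 5.7639;  v_1 ≈ (0.7071, -0.6325, -0.3162)


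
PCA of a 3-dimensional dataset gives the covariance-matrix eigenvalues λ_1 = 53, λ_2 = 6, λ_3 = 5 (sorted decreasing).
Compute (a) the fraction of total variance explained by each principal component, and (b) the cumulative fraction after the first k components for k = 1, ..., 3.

Step 1 — total variance = trace(Sigma) = Σ λ_i = 53 + 6 + 5 = 64.

Step 2 — fraction explained by component i = λ_i / Σ λ:
  PC1: 53/64 = 0.8281
  PC2: 6/64 = 0.0938
  PC3: 5/64 = 0.0781

Step 3 — cumulative fraction after k components = (λ_1 + ... + λ_k) / Σ λ:
  k = 1: 53/64 = 0.8281
  k = 2: (53 + 6)/64 = 59/64 = 0.9219
  k = 3: (53 + 6 + 5)/64 = 64/64 = 1

Summary (fraction, with percent):

explained: PC1 0.8281 (82.81%), PC2 0.0938 (9.38%), PC3 0.0781 (7.81%);  cumulative: 0.8281, 0.9219, 1


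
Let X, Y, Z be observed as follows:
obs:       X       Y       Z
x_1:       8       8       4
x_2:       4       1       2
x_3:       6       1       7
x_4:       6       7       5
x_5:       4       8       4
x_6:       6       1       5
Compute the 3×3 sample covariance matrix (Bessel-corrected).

Step 1 — column means:
  mean(X) = (8 + 4 + 6 + 6 + 4 + 6) / 6 = 34/6 = 5.6667
  mean(Y) = (8 + 1 + 1 + 7 + 8 + 1) / 6 = 26/6 = 4.3333
  mean(Z) = (4 + 2 + 7 + 5 + 4 + 5) / 6 = 27/6 = 4.5

Step 2 — sample covariance S[i,j] = (1/(n-1)) · Σ_k (x_{k,i} - mean_i) · (x_{k,j} - mean_j), with n-1 = 5.
  S[X,X] = ((2.3333)·(2.3333) + (-1.6667)·(-1.6667) + (0.3333)·(0.3333) + (0.3333)·(0.3333) + (-1.6667)·(-1.6667) + (0.3333)·(0.3333)) / 5 = 11.3333/5 = 2.2667
  S[X,Y] = ((2.3333)·(3.6667) + (-1.6667)·(-3.3333) + (0.3333)·(-3.3333) + (0.3333)·(2.6667) + (-1.6667)·(3.6667) + (0.3333)·(-3.3333)) / 5 = 6.6667/5 = 1.3333
  S[X,Z] = ((2.3333)·(-0.5) + (-1.6667)·(-2.5) + (0.3333)·(2.5) + (0.3333)·(0.5) + (-1.6667)·(-0.5) + (0.3333)·(0.5)) / 5 = 5/5 = 1
  S[Y,Y] = ((3.6667)·(3.6667) + (-3.3333)·(-3.3333) + (-3.3333)·(-3.3333) + (2.6667)·(2.6667) + (3.6667)·(3.6667) + (-3.3333)·(-3.3333)) / 5 = 67.3333/5 = 13.4667
  S[Y,Z] = ((3.6667)·(-0.5) + (-3.3333)·(-2.5) + (-3.3333)·(2.5) + (2.6667)·(0.5) + (3.6667)·(-0.5) + (-3.3333)·(0.5)) / 5 = -4/5 = -0.8
  S[Z,Z] = ((-0.5)·(-0.5) + (-2.5)·(-2.5) + (2.5)·(2.5) + (0.5)·(0.5) + (-0.5)·(-0.5) + (0.5)·(0.5)) / 5 = 13.5/5 = 2.7

S is symmetric (S[j,i] = S[i,j]). Assembling:

S = [[2.2667, 1.3333, 1],
 [1.3333, 13.4667, -0.8],
 [1, -0.8, 2.7]]
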